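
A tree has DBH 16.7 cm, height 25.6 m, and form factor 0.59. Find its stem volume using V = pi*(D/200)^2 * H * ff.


(D/200)^2 = (16.7/200)^2 = 0.0835^2 = 0.00697225
BA = 3.141593 * 0.00697225 = 0.0219040 m^2
V = 0.0219040 * 25.6 * 0.59 = 0.330838 ≈ 0.331 m^3

0.331 m^3


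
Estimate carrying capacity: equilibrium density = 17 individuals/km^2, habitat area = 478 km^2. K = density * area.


K = 17 * 478 = 8126 individuals

8126 individuals


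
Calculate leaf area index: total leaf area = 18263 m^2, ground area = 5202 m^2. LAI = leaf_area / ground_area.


LAI = 18263 / 5202 = 3.5108 ≈ 3.51

3.51


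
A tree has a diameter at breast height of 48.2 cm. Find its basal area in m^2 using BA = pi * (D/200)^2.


D/200 = 48.2/200 = 0.241 m
(D/200)^2 = 0.241^2 = 0.058081
BA = 3.141593 * 0.058081 = 0.182467 ≈ 0.1825 m^2

0.1825 m^2


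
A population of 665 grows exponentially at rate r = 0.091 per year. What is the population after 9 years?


r*t = 0.091 * 9 = 0.819
exp(0.819) = 2.26823
N = 665 * 2.26823 = 1508.37 ≈ 1508

1508


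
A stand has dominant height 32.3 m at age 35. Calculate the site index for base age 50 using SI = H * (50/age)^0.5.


50/35 = 1.42857
(1.42857)^0.5 = 1.19523
SI = 32.3 * 1.19523 = 38.6059 ≈ 38.6 m

38.6 m


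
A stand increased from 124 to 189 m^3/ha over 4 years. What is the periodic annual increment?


PAI = (V2 - V1) / period = (189 - 124) / 4 = 65 / 4 = 16.25 m^3/ha/yr

16.25 m^3/ha/yr


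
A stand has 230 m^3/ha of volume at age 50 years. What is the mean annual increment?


MAI = 230 / 50 = 4.60 m^3/ha/yr

4.60 m^3/ha/yr


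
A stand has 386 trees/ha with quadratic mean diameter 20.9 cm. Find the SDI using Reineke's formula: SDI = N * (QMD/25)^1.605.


QMD/25 = 20.9/25 = 0.836
(0.836)^1.605 = exp(1.605 * ln(0.836)) = exp(1.605 * (-0.179127)) = exp(-0.287499) = 0.750137
SDI = 386 * 0.750137 = 289.553 ≈ 290

290


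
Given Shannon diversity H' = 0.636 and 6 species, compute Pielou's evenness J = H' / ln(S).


ln(6) = 1.79176
J = H' / ln(S) = 0.636 / 1.79176 = 0.354958 ≈ 0.3550

0.3550


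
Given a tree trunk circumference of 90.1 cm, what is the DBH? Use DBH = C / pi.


DBH = C / pi = 90.1 / 3.141593 = 28.6797 ≈ 28.68 cm

28.68 cm


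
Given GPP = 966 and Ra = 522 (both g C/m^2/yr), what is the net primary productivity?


NPP = GPP - Ra = 966 - 522 = 444 g C/m^2/yr

444 g C/m^2/yr


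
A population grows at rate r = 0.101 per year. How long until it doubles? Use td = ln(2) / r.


td = ln(2) / 0.101 = 0.693147 / 0.101 = 6.86284 ≈ 6.9 years

6.9 years


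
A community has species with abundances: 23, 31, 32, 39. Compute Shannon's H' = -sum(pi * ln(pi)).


Total N = 23 + 31 + 32 + 39 = 125
Per-species terms:
  p = 23/125 = 0.184000; ln(p) = -1.692820; p*ln(p) = 0.184000 * (-1.692820) = -0.311479
  p = 31/125 = 0.248000; ln(p) = -1.394327; p*ln(p) = 0.248000 * (-1.394327) = -0.345793
  p = 32/125 = 0.256000; ln(p) = -1.362578; p*ln(p) = 0.256000 * (-1.362578) = -0.348820
  p = 39/125 = 0.312000; ln(p) = -1.164752; p*ln(p) = 0.312000 * (-1.164752) = -0.363403
sum(p*ln(p)) = (-0.311479) + (-0.345793) + (-0.348820) + (-0.363403) = -1.369495
H' = -(-1.369495) = 1.369495 ≈ 1.3695

1.3695


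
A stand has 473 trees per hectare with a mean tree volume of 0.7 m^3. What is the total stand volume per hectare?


V_stand = 473 * 0.7 = 331.1 m^3/ha

331.1 m^3/ha


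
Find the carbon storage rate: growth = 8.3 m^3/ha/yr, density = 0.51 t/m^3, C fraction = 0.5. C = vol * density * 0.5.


C = 8.3 * 0.51 * 0.5 = 2.1165 ≈ 2.12 t C/ha/yr

2.12 t C/ha/yr


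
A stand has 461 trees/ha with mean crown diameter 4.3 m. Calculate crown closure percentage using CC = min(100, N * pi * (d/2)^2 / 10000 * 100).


(d/2)^2 = (4.3/2)^2 = 2.15^2 = 4.6225
Crown area = 3.141593 * 4.6225 = 14.5220 m^2
N * area / 10000 * 100 = 461 * 14.5220 / 10000 * 100 = 66.9464
CC = min(100, 66.9464) = 66.9464 ≈ 66.9%

66.9%


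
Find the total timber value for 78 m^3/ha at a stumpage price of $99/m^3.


Value = 78 * 99 = $7722/ha

$7722/ha


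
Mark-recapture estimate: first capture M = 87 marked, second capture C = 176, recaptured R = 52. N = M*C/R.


N = M * C / R = 87 * 176 / 52 = 15312 / 52 = 294.46 ≈ 294

294 individuals


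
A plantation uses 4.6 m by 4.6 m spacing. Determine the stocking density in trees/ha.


N = 10000 / 4.6^2 = 10000 / 21.16 = 472.590 ≈ 473 trees/ha

473 trees/ha


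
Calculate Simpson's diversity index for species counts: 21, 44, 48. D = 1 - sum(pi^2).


Total N = 21 + 44 + 48 = 113
Per-species terms:
  p = 21/113 = 0.185841; p^2 = 0.185841^2 = 0.034537
  p = 44/113 = 0.389381; p^2 = 0.389381^2 = 0.151618
  p = 48/113 = 0.424779; p^2 = 0.424779^2 = 0.180437
sum(p^2) = 0.034537 + 0.151618 + 0.180437 = 0.366592
D = 1 - 0.366592 = 0.633408 ≈ 0.6334

0.6334


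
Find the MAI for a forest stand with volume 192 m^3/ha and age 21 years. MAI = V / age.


MAI = 192 / 21 = 9.1429 ≈ 9.14 m^3/ha/yr

9.14 m^3/ha/yr


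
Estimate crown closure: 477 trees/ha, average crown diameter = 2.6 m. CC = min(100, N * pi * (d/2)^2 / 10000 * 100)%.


(d/2)^2 = (2.6/2)^2 = 1.3^2 = 1.69
Crown area = 3.141593 * 1.69 = 5.30929 m^2
N * area / 10000 * 100 = 477 * 5.30929 / 10000 * 100 = 25.3253
CC = min(100, 25.3253) = 25.3253 ≈ 25.3%

25.3%


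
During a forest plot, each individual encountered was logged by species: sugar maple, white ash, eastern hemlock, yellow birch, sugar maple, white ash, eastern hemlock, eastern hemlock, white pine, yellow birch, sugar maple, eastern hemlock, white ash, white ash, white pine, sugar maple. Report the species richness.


Total individuals logged = 16
Distinct species (count of individuals): sugar maple (4), white ash (4), eastern hemlock (4), yellow birch (2), white pine (2)
Species richness = number of distinct species = 5

5


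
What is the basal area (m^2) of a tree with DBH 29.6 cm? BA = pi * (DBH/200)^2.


D/200 = 29.6/200 = 0.148 m
(D/200)^2 = 0.148^2 = 0.021904
BA = 3.141593 * 0.021904 = 0.0688135 ≈ 0.0688 m^2

0.0688 m^2


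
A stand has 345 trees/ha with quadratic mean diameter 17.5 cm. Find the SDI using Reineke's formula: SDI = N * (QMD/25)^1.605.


QMD/25 = 17.5/25 = 0.7
(0.7)^1.605 = exp(1.605 * ln(0.7)) = exp(1.605 * (-0.356675)) = exp(-0.572463) = 0.564134
SDI = 345 * 0.564134 = 194.626 ≈ 195

195


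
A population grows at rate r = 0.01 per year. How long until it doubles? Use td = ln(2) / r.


td = ln(2) / 0.01 = 0.693147 / 0.01 = 69.3147 ≈ 69.3 years

69.3 years


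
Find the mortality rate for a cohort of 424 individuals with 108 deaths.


Mortality rate = 108 / 424 = 0.254717 ≈ 0.2547

0.2547


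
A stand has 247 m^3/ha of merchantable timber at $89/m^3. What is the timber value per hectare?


Value = 247 * 89 = $21983/ha

$21983/ha


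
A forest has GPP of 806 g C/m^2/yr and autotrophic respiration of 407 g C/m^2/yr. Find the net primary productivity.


NPP = GPP - Ra = 806 - 407 = 399 g C/m^2/yr

399 g C/m^2/yr


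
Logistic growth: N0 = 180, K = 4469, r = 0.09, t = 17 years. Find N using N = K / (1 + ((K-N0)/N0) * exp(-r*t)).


(K - N0)/N0 = (4469 - 180)/180 = 4289/180 = 23.8278
r*t = 0.09 * 17 = 1.53; exp(-1.53) = 0.216536
23.8278 * 0.216536 = 5.15958
1 + 5.15958 = 6.15958
N = 4469 / 6.15958 = 725.536 ≈ 726

726


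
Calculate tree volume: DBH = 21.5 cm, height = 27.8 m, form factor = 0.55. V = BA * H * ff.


(D/200)^2 = (21.5/200)^2 = 0.1075^2 = 0.01155625
BA = 3.141593 * 0.01155625 = 0.0363050 m^2
V = 0.0363050 * 27.8 * 0.55 = 0.555103 ≈ 0.555 m^3

0.555 m^3


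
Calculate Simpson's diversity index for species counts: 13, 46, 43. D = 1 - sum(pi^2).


Total N = 13 + 46 + 43 = 102
Per-species terms:
  p = 13/102 = 0.127451; p^2 = 0.127451^2 = 0.016244
  p = 46/102 = 0.450980; p^2 = 0.450980^2 = 0.203383
  p = 43/102 = 0.421569; p^2 = 0.421569^2 = 0.177720
sum(p^2) = 0.016244 + 0.203383 + 0.177720 = 0.397347
D = 1 - 0.397347 = 0.602653 ≈ 0.6027

0.6027


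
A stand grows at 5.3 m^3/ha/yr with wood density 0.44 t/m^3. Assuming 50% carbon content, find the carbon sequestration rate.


C = 5.3 * 0.44 * 0.5 = 1.166 ≈ 1.17 t C/ha/yr

1.17 t C/ha/yr


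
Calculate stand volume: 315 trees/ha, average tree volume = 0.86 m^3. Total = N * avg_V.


V_stand = 315 * 0.86 = 270.9 m^3/ha

270.9 m^3/ha


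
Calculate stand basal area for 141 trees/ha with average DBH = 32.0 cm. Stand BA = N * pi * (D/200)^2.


(D/200)^2 = (32.0/200)^2 = 0.16^2 = 0.0256
Individual BA = 3.141593 * 0.0256 = 0.0804248 m^2
Stand BA = 141 * 0.0804248 = 11.3399 ≈ 11.34 m^2/ha

11.34 m^2/ha


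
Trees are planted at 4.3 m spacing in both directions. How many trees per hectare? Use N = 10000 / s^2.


N = 10000 / 4.3^2 = 10000 / 18.49 = 540.833 ≈ 541 trees/ha

541 trees/ha


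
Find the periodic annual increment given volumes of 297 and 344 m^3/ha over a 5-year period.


PAI = (V2 - V1) / period = (344 - 297) / 5 = 47 / 5 = 9.40 m^3/ha/yr

9.40 m^3/ha/yr


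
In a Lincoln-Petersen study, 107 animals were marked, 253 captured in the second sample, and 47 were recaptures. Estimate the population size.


N = M * C / R = 107 * 253 / 47 = 27071 / 47 = 575.98 ≈ 576

576 individuals


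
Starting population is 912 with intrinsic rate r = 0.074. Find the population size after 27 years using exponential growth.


r*t = 0.074 * 27 = 1.998
exp(1.998) = 7.37429
N = 912 * 7.37429 = 6725.35 ≈ 6725

6725


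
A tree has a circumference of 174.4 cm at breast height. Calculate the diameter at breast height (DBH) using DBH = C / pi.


DBH = C / pi = 174.4 / 3.141593 = 55.5132 ≈ 55.51 cm

55.51 cm


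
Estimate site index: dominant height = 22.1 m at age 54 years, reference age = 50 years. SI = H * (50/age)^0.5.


50/54 = 0.925926
(0.925926)^0.5 = 0.962250
SI = 22.1 * 0.962250 = 21.2657 ≈ 21.3 m

21.3 m


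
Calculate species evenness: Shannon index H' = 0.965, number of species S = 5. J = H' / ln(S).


ln(5) = 1.60944
J = H' / ln(S) = 0.965 / 1.60944 = 0.599587 ≈ 0.5996

0.5996


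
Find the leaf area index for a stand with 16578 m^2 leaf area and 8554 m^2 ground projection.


LAI = 16578 / 8554 = 1.9380 ≈ 1.94

1.94


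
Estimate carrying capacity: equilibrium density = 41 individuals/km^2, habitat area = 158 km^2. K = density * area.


K = 41 * 158 = 6478 individuals

6478 individuals


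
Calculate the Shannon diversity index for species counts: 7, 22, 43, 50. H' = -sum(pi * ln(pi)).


Total N = 7 + 22 + 43 + 50 = 122
Per-species terms:
  p = 7/122 = 0.057377; ln(p) = -2.858112; p*ln(p) = 0.057377 * (-2.858112) = -0.163990
  p = 22/122 = 0.180328; ln(p) = -1.712978; p*ln(p) = 0.180328 * (-1.712978) = -0.308898
  p = 43/122 = 0.352459; ln(p) = -1.042821; p*ln(p) = 0.352459 * (-1.042821) = -0.367552
  p = 50/122 = 0.409836; ln(p) = -0.891998; p*ln(p) = 0.409836 * (-0.891998) = -0.365573
sum(p*ln(p)) = (-0.163990) + (-0.308898) + (-0.367552) + (-0.365573) = -1.206013
H' = -(-1.206013) = 1.206013 ≈ 1.2060

1.2060


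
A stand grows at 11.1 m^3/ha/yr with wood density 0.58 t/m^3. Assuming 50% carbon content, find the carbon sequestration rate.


C = 11.1 * 0.58 * 0.5 = 3.219 ≈ 3.22 t C/ha/yr

3.22 t C/ha/yr


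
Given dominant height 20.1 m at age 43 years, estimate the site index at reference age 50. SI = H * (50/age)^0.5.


50/43 = 1.16279
(1.16279)^0.5 = 1.07833
SI = 20.1 * 1.07833 = 21.6744 ≈ 21.7 m

21.7 m


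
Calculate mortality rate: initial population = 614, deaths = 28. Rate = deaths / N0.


Mortality rate = 28 / 614 = 0.045603 ≈ 0.0456

0.0456


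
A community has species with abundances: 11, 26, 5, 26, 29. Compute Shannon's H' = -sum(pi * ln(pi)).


Total N = 11 + 26 + 5 + 26 + 29 = 97
Per-species terms:
  p = 11/97 = 0.113402; ln(p) = -2.176816; p*ln(p) = 0.113402 * (-2.176816) = -0.246855
  p = 26/97 = 0.268041; ln(p) = -1.316615; p*ln(p) = 0.268041 * (-1.316615) = -0.352907
  p = 5/97 = 0.051546; ln(p) = -2.965281; p*ln(p) = 0.051546 * (-2.965281) = -0.152848
  p = 26/97 = 0.268041; ln(p) = -1.316615; p*ln(p) = 0.268041 * (-1.316615) = -0.352907
  p = 29/97 = 0.298969; ln(p) = -1.207415; p*ln(p) = 0.298969 * (-1.207415) = -0.360980
sum(p*ln(p)) = (-0.246855) + (-0.352907) + (-0.152848) + (-0.352907) + (-0.360980) = -1.466497
H' = -(-1.466497) = 1.466497 ≈ 1.4665

1.4665


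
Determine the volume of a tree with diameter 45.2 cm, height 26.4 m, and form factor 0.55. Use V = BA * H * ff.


(D/200)^2 = (45.2/200)^2 = 0.226^2 = 0.051076
BA = 3.141593 * 0.051076 = 0.160460 m^2
V = 0.160460 * 26.4 * 0.55 = 2.32988 ≈ 2.330 m^3

2.330 m^3


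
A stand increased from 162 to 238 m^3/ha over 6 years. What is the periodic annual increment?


PAI = (V2 - V1) / period = (238 - 162) / 6 = 76 / 6 = 12.6667 ≈ 12.67 m^3/ha/yr

12.67 m^3/ha/yr


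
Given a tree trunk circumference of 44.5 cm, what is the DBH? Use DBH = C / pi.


DBH = C / pi = 44.5 / 3.141593 = 14.1648 ≈ 14.16 cm

14.16 cm


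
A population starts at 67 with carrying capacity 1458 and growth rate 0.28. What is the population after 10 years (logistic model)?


(K - N0)/N0 = (1458 - 67)/67 = 1391/67 = 20.7612
r*t = 0.28 * 10 = 2.8; exp(-2.8) = 0.0608101
20.7612 * 0.0608101 = 1.26249
1 + 1.26249 = 2.26249
N = 1458 / 2.26249 = 644.423 ≈ 644

644


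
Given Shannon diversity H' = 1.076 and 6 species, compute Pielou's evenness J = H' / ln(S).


ln(6) = 1.79176
J = H' / ln(S) = 1.076 / 1.79176 = 0.600527 ≈ 0.6005

0.6005


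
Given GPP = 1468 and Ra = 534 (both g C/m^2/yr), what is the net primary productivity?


NPP = GPP - Ra = 1468 - 534 = 934 g C/m^2/yr

934 g C/m^2/yr


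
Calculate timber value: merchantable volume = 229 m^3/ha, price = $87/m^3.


Value = 229 * 87 = $19923/ha

$19923/ha


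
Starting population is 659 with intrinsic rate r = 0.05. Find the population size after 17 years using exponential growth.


r*t = 0.05 * 17 = 0.85
exp(0.85) = 2.33965
N = 659 * 2.33965 = 1541.83 ≈ 1542

1542


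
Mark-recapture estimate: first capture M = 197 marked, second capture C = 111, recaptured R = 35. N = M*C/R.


N = M * C / R = 197 * 111 / 35 = 21867 / 35 = 624.77 ≈ 625

625 individuals


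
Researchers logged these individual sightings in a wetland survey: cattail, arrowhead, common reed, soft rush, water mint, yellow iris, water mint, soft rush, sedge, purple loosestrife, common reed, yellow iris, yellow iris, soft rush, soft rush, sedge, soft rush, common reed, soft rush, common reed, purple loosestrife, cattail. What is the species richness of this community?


Total individuals logged = 22
Distinct species (count of individuals): cattail (2), arrowhead (1), common reed (4), soft rush (6), water mint (2), yellow iris (3), sedge (2), purple loosestrife (2)
Species richness = number of distinct species = 8

8


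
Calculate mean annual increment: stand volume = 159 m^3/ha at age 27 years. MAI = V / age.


MAI = 159 / 27 = 5.8889 ≈ 5.89 m^3/ha/yr

5.89 m^3/ha/yr


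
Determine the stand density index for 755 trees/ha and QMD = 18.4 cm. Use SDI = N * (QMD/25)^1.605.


QMD/25 = 18.4/25 = 0.736
(0.736)^1.605 = exp(1.605 * ln(0.736)) = exp(1.605 * (-0.306525)) = exp(-0.491973) = 0.611419
SDI = 755 * 0.611419 = 461.621 ≈ 462

462


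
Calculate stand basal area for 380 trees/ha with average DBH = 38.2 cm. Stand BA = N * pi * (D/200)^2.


(D/200)^2 = (38.2/200)^2 = 0.191^2 = 0.036481
Individual BA = 3.141593 * 0.036481 = 0.114608 m^2
Stand BA = 380 * 0.114608 = 43.5510 ≈ 43.55 m^2/ha

43.55 m^2/ha


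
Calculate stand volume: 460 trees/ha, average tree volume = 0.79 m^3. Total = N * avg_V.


V_stand = 460 * 0.79 = 363.4 m^3/ha

363.4 m^3/ha


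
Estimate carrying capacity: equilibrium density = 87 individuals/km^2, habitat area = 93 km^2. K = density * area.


K = 87 * 93 = 8091 individuals

8091 individuals


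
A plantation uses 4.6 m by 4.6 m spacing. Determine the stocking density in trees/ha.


N = 10000 / 4.6^2 = 10000 / 21.16 = 472.590 ≈ 473 trees/ha

473 trees/ha


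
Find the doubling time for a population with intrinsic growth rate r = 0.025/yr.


td = ln(2) / 0.025 = 0.693147 / 0.025 = 27.7259 ≈ 27.7 years

27.7 years


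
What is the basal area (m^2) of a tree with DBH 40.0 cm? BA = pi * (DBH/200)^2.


D/200 = 40.0/200 = 0.2 m
(D/200)^2 = 0.2^2 = 0.04
BA = 3.141593 * 0.04 = 0.125664 ≈ 0.1257 m^2

0.1257 m^2


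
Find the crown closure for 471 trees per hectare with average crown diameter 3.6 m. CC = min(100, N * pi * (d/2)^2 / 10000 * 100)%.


(d/2)^2 = (3.6/2)^2 = 1.8^2 = 3.24
Crown area = 3.141593 * 3.24 = 10.1788 m^2
N * area / 10000 * 100 = 471 * 10.1788 / 10000 * 100 = 47.9421
CC = min(100, 47.9421) = 47.9421 ≈ 47.9%

47.9%


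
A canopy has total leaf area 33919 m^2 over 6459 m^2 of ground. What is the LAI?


LAI = 33919 / 6459 = 5.2514 ≈ 5.25

5.25


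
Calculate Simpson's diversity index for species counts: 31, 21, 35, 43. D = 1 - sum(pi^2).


Total N = 31 + 21 + 35 + 43 = 130
Per-species terms:
  p = 31/130 = 0.238462; p^2 = 0.238462^2 = 0.056864
  p = 21/130 = 0.161538; p^2 = 0.161538^2 = 0.026095
  p = 35/130 = 0.269231; p^2 = 0.269231^2 = 0.072485
  p = 43/130 = 0.330769; p^2 = 0.330769^2 = 0.109408
sum(p^2) = 0.056864 + 0.026095 + 0.072485 + 0.109408 = 0.264852
D = 1 - 0.264852 = 0.735148 ≈ 0.7351

0.7351


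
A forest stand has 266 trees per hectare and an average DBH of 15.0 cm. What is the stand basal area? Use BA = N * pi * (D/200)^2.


(D/200)^2 = (15.0/200)^2 = 0.075^2 = 0.005625
Individual BA = 3.141593 * 0.005625 = 0.0176715 m^2
Stand BA = 266 * 0.0176715 = 4.70062 ≈ 4.70 m^2/ha

4.70 m^2/ha


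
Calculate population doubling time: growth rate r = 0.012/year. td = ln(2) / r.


td = ln(2) / 0.012 = 0.693147 / 0.012 = 57.7623 ≈ 57.8 years

57.8 years


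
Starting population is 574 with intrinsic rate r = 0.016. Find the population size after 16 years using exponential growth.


r*t = 0.016 * 16 = 0.256
exp(0.256) = 1.29175
N = 574 * 1.29175 = 741.465 ≈ 741

741


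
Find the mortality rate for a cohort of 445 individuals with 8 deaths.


Mortality rate = 8 / 445 = 0.017978 ≈ 0.0180

0.0180


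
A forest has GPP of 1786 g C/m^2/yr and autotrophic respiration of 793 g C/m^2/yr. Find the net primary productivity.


NPP = GPP - Ra = 1786 - 793 = 993 g C/m^2/yr

993 g C/m^2/yr


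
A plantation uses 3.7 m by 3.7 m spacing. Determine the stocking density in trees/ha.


N = 10000 / 3.7^2 = 10000 / 13.69 = 730.460 ≈ 730 trees/ha

730 trees/ha


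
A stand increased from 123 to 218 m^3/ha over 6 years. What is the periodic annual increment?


PAI = (V2 - V1) / period = (218 - 123) / 6 = 95 / 6 = 15.8333 ≈ 15.83 m^3/ha/yr

15.83 m^3/ha/yr


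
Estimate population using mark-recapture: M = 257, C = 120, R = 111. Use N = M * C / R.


N = M * C / R = 257 * 120 / 111 = 30840 / 111 = 277.84 ≈ 278

278 individuals


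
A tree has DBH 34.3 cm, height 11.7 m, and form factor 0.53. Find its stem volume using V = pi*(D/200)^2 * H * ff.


(D/200)^2 = (34.3/200)^2 = 0.1715^2 = 0.02941225
BA = 3.141593 * 0.02941225 = 0.0924013 m^2
V = 0.0924013 * 11.7 * 0.53 = 0.572980 ≈ 0.573 m^3

0.573 m^3


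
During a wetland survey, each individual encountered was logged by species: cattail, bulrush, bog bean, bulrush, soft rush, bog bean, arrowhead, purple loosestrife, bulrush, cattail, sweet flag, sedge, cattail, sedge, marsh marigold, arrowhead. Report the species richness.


Total individuals logged = 16
Distinct species (count of individuals): cattail (3), bulrush (3), bog bean (2), soft rush (1), arrowhead (2), purple loosestrife (1), sweet flag (1), sedge (2), marsh marigold (1)
Species richness = number of distinct species = 9

9


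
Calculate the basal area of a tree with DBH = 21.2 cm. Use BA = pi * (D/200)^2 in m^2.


D/200 = 21.2/200 = 0.106 m
(D/200)^2 = 0.106^2 = 0.011236
BA = 3.141593 * 0.011236 = 0.0352989 ≈ 0.0353 m^2

0.0353 m^2


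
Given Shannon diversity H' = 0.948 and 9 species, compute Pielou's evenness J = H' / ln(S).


ln(9) = 2.19722
J = H' / ln(S) = 0.948 / 2.19722 = 0.431454 ≈ 0.4315

0.4315


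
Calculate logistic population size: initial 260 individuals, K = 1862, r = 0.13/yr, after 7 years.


(K - N0)/N0 = (1862 - 260)/260 = 1602/260 = 6.16154
r*t = 0.13 * 7 = 0.91; exp(-0.91) = 0.402524
6.16154 * 0.402524 = 2.48017
1 + 2.48017 = 3.48017
N = 1862 / 3.48017 = 535.031 ≈ 535

535


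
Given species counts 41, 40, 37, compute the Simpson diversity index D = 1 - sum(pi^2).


Total N = 41 + 40 + 37 = 118
Per-species terms:
  p = 41/118 = 0.347458; p^2 = 0.347458^2 = 0.120727
  p = 40/118 = 0.338983; p^2 = 0.338983^2 = 0.114909
  p = 37/118 = 0.313559; p^2 = 0.313559^2 = 0.098319
sum(p^2) = 0.120727 + 0.114909 + 0.098319 = 0.333955
D = 1 - 0.333955 = 0.666045 ≈ 0.6660

0.6660


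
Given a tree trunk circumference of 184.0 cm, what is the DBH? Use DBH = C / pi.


DBH = C / pi = 184.0 / 3.141593 = 58.5690 ≈ 58.57 cm

58.57 cm


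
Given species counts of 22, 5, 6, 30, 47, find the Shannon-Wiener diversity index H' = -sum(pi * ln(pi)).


Total N = 22 + 5 + 6 + 30 + 47 = 110
Per-species terms:
  p = 22/110 = 0.200000; ln(p) = -1.609438; p*ln(p) = 0.200000 * (-1.609438) = -0.321888
  p = 5/110 = 0.045455; ln(p) = -3.091032; p*ln(p) = 0.045455 * (-3.091032) = -0.140503
  p = 6/110 = 0.054545; ln(p) = -2.908729; p*ln(p) = 0.054545 * (-2.908729) = -0.158657
  p = 30/110 = 0.272727; ln(p) = -1.299284; p*ln(p) = 0.272727 * (-1.299284) = -0.354350
  p = 47/110 = 0.427273; ln(p) = -0.850332; p*ln(p) = 0.427273 * (-0.850332) = -0.363324
sum(p*ln(p)) = (-0.321888) + (-0.140503) + (-0.158657) + (-0.354350) + (-0.363324) = -1.338722
H' = -(-1.338722) = 1.338722 ≈ 1.3387

1.3387


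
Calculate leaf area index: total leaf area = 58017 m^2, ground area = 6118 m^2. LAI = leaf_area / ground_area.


LAI = 58017 / 6118 = 9.4830 ≈ 9.48

9.48


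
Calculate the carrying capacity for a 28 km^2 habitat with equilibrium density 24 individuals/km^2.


K = 24 * 28 = 672 individuals

672 individuals


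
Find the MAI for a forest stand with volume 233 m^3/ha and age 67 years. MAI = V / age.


MAI = 233 / 67 = 3.4776 ≈ 3.48 m^3/ha/yr

3.48 m^3/ha/yr


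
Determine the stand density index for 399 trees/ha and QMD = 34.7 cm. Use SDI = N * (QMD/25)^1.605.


QMD/25 = 34.7/25 = 1.388
(1.388)^1.605 = exp(1.605 * ln(1.388)) = exp(1.605 * 0.327864) = exp(0.526222) = 1.69253
SDI = 399 * 1.69253 = 675.319 ≈ 675

675


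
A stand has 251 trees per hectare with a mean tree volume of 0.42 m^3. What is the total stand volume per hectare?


V_stand = 251 * 0.42 = 105.42 ≈ 105.4 m^3/ha

105.4 m^3/ha


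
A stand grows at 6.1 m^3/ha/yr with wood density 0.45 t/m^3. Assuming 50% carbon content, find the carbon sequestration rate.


C = 6.1 * 0.45 * 0.5 = 1.3725 ≈ 1.37 t C/ha/yr

1.37 t C/ha/yr


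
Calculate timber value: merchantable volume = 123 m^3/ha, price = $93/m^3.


Value = 123 * 93 = $11439/ha

$11439/ha


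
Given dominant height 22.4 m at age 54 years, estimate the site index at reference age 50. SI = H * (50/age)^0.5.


50/54 = 0.925926
(0.925926)^0.5 = 0.962250
SI = 22.4 * 0.962250 = 21.5544 ≈ 21.6 m

21.6 m


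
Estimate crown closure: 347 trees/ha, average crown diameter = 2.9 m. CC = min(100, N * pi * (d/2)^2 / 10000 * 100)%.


(d/2)^2 = (2.9/2)^2 = 1.45^2 = 2.1025
Crown area = 3.141593 * 2.1025 = 6.60520 m^2
N * area / 10000 * 100 = 347 * 6.60520 / 10000 * 100 = 22.9200
CC = min(100, 22.9200) = 22.9200 ≈ 22.9%

22.9%


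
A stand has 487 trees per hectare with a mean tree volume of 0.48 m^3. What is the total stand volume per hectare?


V_stand = 487 * 0.48 = 233.76 ≈ 233.8 m^3/ha

233.8 m^3/ha


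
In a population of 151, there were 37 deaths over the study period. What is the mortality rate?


Mortality rate = 37 / 151 = 0.245033 ≈ 0.2450

0.2450


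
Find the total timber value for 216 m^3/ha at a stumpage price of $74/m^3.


Value = 216 * 74 = $15984/ha

$15984/ha


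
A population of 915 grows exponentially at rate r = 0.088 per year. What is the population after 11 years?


r*t = 0.088 * 11 = 0.968
exp(0.968) = 2.63267
N = 915 * 2.63267 = 2408.89 ≈ 2409

2409


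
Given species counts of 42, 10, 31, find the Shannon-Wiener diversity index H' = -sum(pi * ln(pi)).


Total N = 42 + 10 + 31 = 83
Per-species terms:
  p = 42/83 = 0.506024; ln(p) = -0.681171; p*ln(p) = 0.506024 * (-0.681171) = -0.344689
  p = 10/83 = 0.120482; ln(p) = -2.116255; p*ln(p) = 0.120482 * (-2.116255) = -0.254971
  p = 31/83 = 0.373494; ln(p) = -0.984853; p*ln(p) = 0.373494 * (-0.984853) = -0.367837
sum(p*ln(p)) = (-0.344689) + (-0.254971) + (-0.367837) = -0.967497
H' = -(-0.967497) = 0.967497 ≈ 0.9675

0.9675


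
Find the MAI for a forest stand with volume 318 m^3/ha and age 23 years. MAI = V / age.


MAI = 318 / 23 = 13.8261 ≈ 13.83 m^3/ha/yr

13.83 m^3/ha/yr


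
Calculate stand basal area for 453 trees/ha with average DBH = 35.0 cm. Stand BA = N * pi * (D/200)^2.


(D/200)^2 = (35.0/200)^2 = 0.175^2 = 0.030625
Individual BA = 3.141593 * 0.030625 = 0.0962113 m^2
Stand BA = 453 * 0.0962113 = 43.5837 ≈ 43.58 m^2/ha

43.58 m^2/ha


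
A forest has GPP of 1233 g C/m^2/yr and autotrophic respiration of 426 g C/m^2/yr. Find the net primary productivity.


NPP = GPP - Ra = 1233 - 426 = 807 g C/m^2/yr

807 g C/m^2/yr


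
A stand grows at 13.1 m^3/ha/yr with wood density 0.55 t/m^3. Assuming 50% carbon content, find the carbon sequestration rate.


C = 13.1 * 0.55 * 0.5 = 3.6025 ≈ 3.60 t C/ha/yr

3.60 t C/ha/yr


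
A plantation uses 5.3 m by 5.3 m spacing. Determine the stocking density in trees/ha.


N = 10000 / 5.3^2 = 10000 / 28.09 = 355.999 ≈ 356 trees/ha

356 trees/ha


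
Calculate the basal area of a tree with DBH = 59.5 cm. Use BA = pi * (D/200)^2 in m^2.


D/200 = 59.5/200 = 0.2975 m
(D/200)^2 = 0.2975^2 = 0.08850625
BA = 3.141593 * 0.08850625 = 0.278051 ≈ 0.2781 m^2

0.2781 m^2


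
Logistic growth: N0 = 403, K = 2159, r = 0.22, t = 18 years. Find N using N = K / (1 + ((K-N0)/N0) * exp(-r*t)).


(K - N0)/N0 = (2159 - 403)/403 = 1756/403 = 4.35732
r*t = 0.22 * 18 = 3.96; exp(-3.96) = 0.0190631
4.35732 * 0.0190631 = 0.0830640
1 + 0.0830640 = 1.08306
N = 2159 / 1.08306 = 1993.43 ≈ 1993

1993


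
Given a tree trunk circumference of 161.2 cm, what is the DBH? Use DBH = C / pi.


DBH = C / pi = 161.2 / 3.141593 = 51.3115 ≈ 51.31 cm

51.31 cm


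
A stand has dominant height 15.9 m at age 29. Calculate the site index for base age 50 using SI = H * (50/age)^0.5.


50/29 = 1.72414
(1.72414)^0.5 = 1.31307
SI = 15.9 * 1.31307 = 20.8778 ≈ 20.9 m

20.9 m


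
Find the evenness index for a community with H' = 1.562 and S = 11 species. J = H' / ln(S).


ln(11) = 2.39790
J = H' / ln(S) = 1.562 / 2.39790 = 0.651403 ≈ 0.6514

0.6514


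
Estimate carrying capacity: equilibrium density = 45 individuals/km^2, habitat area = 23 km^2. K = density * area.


K = 45 * 23 = 1035 individuals

1035 individuals


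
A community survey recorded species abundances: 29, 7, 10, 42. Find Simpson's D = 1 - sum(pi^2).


Total N = 29 + 7 + 10 + 42 = 88
Per-species terms:
  p = 29/88 = 0.329545; p^2 = 0.329545^2 = 0.108600
  p = 7/88 = 0.079545; p^2 = 0.079545^2 = 0.006327
  p = 10/88 = 0.113636; p^2 = 0.113636^2 = 0.012913
  p = 42/88 = 0.477273; p^2 = 0.477273^2 = 0.227790
sum(p^2) = 0.108600 + 0.006327 + 0.012913 + 0.227790 = 0.355630
D = 1 - 0.355630 = 0.644370 ≈ 0.6444

0.6444


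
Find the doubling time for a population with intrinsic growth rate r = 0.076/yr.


td = ln(2) / 0.076 = 0.693147 / 0.076 = 9.12036 ≈ 9.1 years

9.1 years


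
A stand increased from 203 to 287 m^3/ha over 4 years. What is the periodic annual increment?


PAI = (V2 - V1) / period = (287 - 203) / 4 = 84 / 4 = 21.00 m^3/ha/yr

21.00 m^3/ha/yr


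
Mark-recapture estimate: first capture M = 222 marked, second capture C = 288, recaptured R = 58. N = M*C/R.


N = M * C / R = 222 * 288 / 58 = 63936 / 58 = 1102.34 ≈ 1102

1102 individuals


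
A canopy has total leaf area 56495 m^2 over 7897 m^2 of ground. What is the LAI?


LAI = 56495 / 7897 = 7.1540 ≈ 7.15

7.15


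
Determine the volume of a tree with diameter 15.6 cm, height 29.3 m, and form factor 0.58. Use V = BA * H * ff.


(D/200)^2 = (15.6/200)^2 = 0.078^2 = 0.006084
BA = 3.141593 * 0.006084 = 0.0191135 m^2
V = 0.0191135 * 29.3 * 0.58 = 0.324815 ≈ 0.325 m^3

0.325 m^3


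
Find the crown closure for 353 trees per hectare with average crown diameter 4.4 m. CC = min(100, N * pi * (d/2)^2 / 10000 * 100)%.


(d/2)^2 = (4.4/2)^2 = 2.2^2 = 4.84
Crown area = 3.141593 * 4.84 = 15.2053 m^2
N * area / 10000 * 100 = 353 * 15.2053 / 10000 * 100 = 53.6747
CC = min(100, 53.6747) = 53.6747 ≈ 53.7%

53.7%


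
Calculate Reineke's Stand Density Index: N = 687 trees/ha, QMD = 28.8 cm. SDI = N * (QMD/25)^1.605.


QMD/25 = 28.8/25 = 1.152
(1.152)^1.605 = exp(1.605 * ln(1.152)) = exp(1.605 * 0.141500) = exp(0.227108) = 1.25497
SDI = 687 * 1.25497 = 862.164 ≈ 862

862


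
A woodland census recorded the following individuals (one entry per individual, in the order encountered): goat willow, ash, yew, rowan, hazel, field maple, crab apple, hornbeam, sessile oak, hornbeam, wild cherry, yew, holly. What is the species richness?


Total individuals logged = 13
Distinct species (count of individuals): goat willow (1), ash (1), yew (2), rowan (1), hazel (1), field maple (1), crab apple (1), hornbeam (2), sessile oak (1), wild cherry (1), holly (1)
Species richness = number of distinct species = 11

11


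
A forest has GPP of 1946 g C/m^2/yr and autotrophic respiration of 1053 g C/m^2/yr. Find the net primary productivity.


NPP = GPP - Ra = 1946 - 1053 = 893 g C/m^2/yr

893 g C/m^2/yr


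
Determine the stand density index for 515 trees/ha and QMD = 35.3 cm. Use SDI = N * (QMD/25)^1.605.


QMD/25 = 35.3/25 = 1.412
(1.412)^1.605 = exp(1.605 * ln(1.412)) = exp(1.605 * 0.345007) = exp(0.553736) = 1.73974
SDI = 515 * 1.73974 = 895.966 ≈ 896

896


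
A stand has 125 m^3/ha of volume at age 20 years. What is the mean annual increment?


MAI = 125 / 20 = 6.25 m^3/ha/yr

6.25 m^3/ha/yr


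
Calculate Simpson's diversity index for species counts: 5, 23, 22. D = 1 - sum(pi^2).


Total N = 5 + 23 + 22 = 50
Per-species terms:
  p = 5/50 = 0.100000; p^2 = 0.100000^2 = 0.010000
  p = 23/50 = 0.460000; p^2 = 0.460000^2 = 0.211600
  p = 22/50 = 0.440000; p^2 = 0.440000^2 = 0.193600
sum(p^2) = 0.010000 + 0.211600 + 0.193600 = 0.415200
D = 1 - 0.415200 = 0.584800 ≈ 0.5848

0.5848


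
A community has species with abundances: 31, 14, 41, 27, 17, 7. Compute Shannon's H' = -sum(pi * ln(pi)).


Total N = 31 + 14 + 41 + 27 + 17 + 7 = 137
Per-species terms:
  p = 31/137 = 0.226277; ln(p) = -1.485995; p*ln(p) = 0.226277 * (-1.485995) = -0.336246
  p = 14/137 = 0.102190; ln(p) = -2.280921; p*ln(p) = 0.102190 * (-2.280921) = -0.233087
  p = 41/137 = 0.299270; ln(p) = -1.206409; p*ln(p) = 0.299270 * (-1.206409) = -0.361042
  p = 27/137 = 0.197080; ln(p) = -1.624146; p*ln(p) = 0.197080 * (-1.624146) = -0.320087
  p = 17/137 = 0.124088; ln(p) = -2.086764; p*ln(p) = 0.124088 * (-2.086764) = -0.258942
  p = 7/137 = 0.051095; ln(p) = -2.974069; p*ln(p) = 0.051095 * (-2.974069) = -0.151960
sum(p*ln(p)) = (-0.336246) + (-0.233087) + (-0.361042) + (-0.320087) + (-0.258942) + (-0.151960) = -1.661364
H' = -(-1.661364) = 1.661364 ≈ 1.6614

1.6614


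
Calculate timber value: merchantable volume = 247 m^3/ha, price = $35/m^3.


Value = 247 * 35 = $8645/ha

$8645/ha


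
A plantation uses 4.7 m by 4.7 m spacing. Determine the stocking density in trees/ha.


N = 10000 / 4.7^2 = 10000 / 22.09 = 452.694 ≈ 453 trees/ha

453 trees/ha


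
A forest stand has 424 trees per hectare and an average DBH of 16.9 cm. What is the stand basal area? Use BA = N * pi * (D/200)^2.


(D/200)^2 = (16.9/200)^2 = 0.0845^2 = 0.00714025
Individual BA = 3.141593 * 0.00714025 = 0.0224318 m^2
Stand BA = 424 * 0.0224318 = 9.51108 ≈ 9.51 m^2/ha

9.51 m^2/ha


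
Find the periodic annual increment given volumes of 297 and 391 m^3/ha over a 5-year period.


PAI = (V2 - V1) / period = (391 - 297) / 5 = 94 / 5 = 18.80 m^3/ha/yr

18.80 m^3/ha/yr


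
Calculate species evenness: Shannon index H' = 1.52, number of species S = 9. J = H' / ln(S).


ln(9) = 2.19722
J = H' / ln(S) = 1.52 / 2.19722 = 0.691783 ≈ 0.6918

0.6918


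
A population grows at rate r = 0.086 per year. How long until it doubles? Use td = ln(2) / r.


td = ln(2) / 0.086 = 0.693147 / 0.086 = 8.05985 ≈ 8.1 years

8.1 years


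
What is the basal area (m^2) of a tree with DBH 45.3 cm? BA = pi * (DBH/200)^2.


D/200 = 45.3/200 = 0.2265 m
(D/200)^2 = 0.2265^2 = 0.05130225
BA = 3.141593 * 0.05130225 = 0.161171 ≈ 0.1612 m^2

0.1612 m^2


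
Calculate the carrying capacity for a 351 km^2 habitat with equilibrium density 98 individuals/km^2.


K = 98 * 351 = 34398 individuals

34398 individuals


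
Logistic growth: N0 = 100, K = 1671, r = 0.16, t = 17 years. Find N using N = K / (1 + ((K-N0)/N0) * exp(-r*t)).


(K - N0)/N0 = (1671 - 100)/100 = 1571/100 = 15.7100
r*t = 0.16 * 17 = 2.72; exp(-2.72) = 0.0658748
15.7100 * 0.0658748 = 1.03489
1 + 1.03489 = 2.03489
N = 1671 / 2.03489 = 821.175 ≈ 821

821


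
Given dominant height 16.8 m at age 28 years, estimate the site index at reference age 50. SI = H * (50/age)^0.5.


50/28 = 1.78571
(1.78571)^0.5 = 1.33630
SI = 16.8 * 1.33630 = 22.4498 ≈ 22.4 m

22.4 m


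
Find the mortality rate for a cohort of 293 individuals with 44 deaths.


Mortality rate = 44 / 293 = 0.150171 ≈ 0.1502

0.1502


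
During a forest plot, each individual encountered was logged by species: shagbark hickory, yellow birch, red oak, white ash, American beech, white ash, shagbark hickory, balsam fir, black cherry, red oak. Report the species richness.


Total individuals logged = 10
Distinct species (count of individuals): shagbark hickory (2), yellow birch (1), red oak (2), white ash (2), American beech (1), balsam fir (1), black cherry (1)
Species richness = number of distinct species = 7

7


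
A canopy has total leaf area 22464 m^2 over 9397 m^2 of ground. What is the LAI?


LAI = 22464 / 9397 = 2.3906 ≈ 2.39

2.39


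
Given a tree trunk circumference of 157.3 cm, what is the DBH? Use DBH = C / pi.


DBH = C / pi = 157.3 / 3.141593 = 50.0701 ≈ 50.07 cm

50.07 cm


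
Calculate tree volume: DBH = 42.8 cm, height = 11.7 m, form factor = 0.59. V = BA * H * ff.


(D/200)^2 = (42.8/200)^2 = 0.214^2 = 0.045796
BA = 3.141593 * 0.045796 = 0.143872 m^2
V = 0.143872 * 11.7 * 0.59 = 0.993148 ≈ 0.993 m^3

0.993 m^3


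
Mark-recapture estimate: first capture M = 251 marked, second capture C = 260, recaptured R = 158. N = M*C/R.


N = M * C / R = 251 * 260 / 158 = 65260 / 158 = 413.04 ≈ 413

413 individuals


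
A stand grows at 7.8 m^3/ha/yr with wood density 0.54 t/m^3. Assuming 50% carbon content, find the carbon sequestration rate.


C = 7.8 * 0.54 * 0.5 = 2.106 ≈ 2.11 t C/ha/yr

2.11 t C/ha/yr


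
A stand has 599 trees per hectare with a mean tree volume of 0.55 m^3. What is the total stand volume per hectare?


V_stand = 599 * 0.55 = 329.45 ≈ 329.5 m^3/ha

329.5 m^3/ha


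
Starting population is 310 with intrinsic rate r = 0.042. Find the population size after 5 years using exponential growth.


r*t = 0.042 * 5 = 0.21
exp(0.21) = 1.23368
N = 310 * 1.23368 = 382.441 ≈ 382

382


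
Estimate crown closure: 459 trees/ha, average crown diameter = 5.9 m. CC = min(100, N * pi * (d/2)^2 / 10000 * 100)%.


(d/2)^2 = (5.9/2)^2 = 2.95^2 = 8.7025
Crown area = 3.141593 * 8.7025 = 27.3397 m^2
N * area / 10000 * 100 = 459 * 27.3397 / 10000 * 100 = 125.489
CC = min(100, 125.489) = 100%

100%


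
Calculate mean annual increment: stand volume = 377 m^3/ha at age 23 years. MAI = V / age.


MAI = 377 / 23 = 16.3913 ≈ 16.39 m^3/ha/yr

16.39 m^3/ha/yr


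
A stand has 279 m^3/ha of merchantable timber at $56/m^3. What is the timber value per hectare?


Value = 279 * 56 = $15624/ha

$15624/ha


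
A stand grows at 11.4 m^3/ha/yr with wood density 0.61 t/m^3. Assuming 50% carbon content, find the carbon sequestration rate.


C = 11.4 * 0.61 * 0.5 = 3.477 ≈ 3.48 t C/ha/yr

3.48 t C/ha/yr


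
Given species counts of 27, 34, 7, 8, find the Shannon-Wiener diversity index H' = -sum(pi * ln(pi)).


Total N = 27 + 34 + 7 + 8 = 76
Per-species terms:
  p = 27/76 = 0.355263; ln(p) = -1.034897; p*ln(p) = 0.355263 * (-1.034897) = -0.367661
  p = 34/76 = 0.447368; ln(p) = -0.804374; p*ln(p) = 0.447368 * (-0.804374) = -0.359851
  p = 7/76 = 0.092105; ln(p) = -2.384826; p*ln(p) = 0.092105 * (-2.384826) = -0.219654
  p = 8/76 = 0.105263; ln(p) = -2.251293; p*ln(p) = 0.105263 * (-2.251293) = -0.236978
sum(p*ln(p)) = (-0.367661) + (-0.359851) + (-0.219654) + (-0.236978) = -1.184144
H' = -(-1.184144) = 1.184144 ≈ 1.1841

1.1841


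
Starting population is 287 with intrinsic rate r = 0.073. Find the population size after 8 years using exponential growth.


r*t = 0.073 * 8 = 0.584
exp(0.584) = 1.79320
N = 287 * 1.79320 = 514.648 ≈ 515

515


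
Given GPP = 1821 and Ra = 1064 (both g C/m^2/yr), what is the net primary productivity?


NPP = GPP - Ra = 1821 - 1064 = 757 g C/m^2/yr

757 g C/m^2/yr


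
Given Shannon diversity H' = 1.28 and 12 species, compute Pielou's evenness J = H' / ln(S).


ln(12) = 2.48491
J = H' / ln(S) = 1.28 / 2.48491 = 0.515109 ≈ 0.5151

0.5151


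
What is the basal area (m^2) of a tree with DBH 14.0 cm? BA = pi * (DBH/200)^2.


D/200 = 14.0/200 = 0.07 m
(D/200)^2 = 0.07^2 = 0.0049
BA = 3.141593 * 0.0049 = 0.0153938 ≈ 0.0154 m^2

0.0154 m^2


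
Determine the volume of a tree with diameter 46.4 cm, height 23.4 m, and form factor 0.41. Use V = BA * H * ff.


(D/200)^2 = (46.4/200)^2 = 0.232^2 = 0.053824
BA = 3.141593 * 0.053824 = 0.169093 m^2
V = 0.169093 * 23.4 * 0.41 = 1.62228 ≈ 1.622 m^3

1.622 m^3


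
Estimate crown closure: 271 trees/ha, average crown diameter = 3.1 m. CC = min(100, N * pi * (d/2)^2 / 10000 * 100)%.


(d/2)^2 = (3.1/2)^2 = 1.55^2 = 2.4025
Crown area = 3.141593 * 2.4025 = 7.54768 m^2
N * area / 10000 * 100 = 271 * 7.54768 / 10000 * 100 = 20.4542
CC = min(100, 20.4542) = 20.4542 ≈ 20.5%

20.5%


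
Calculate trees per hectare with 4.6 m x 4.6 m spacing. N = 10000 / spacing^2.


N = 10000 / 4.6^2 = 10000 / 21.16 = 472.590 ≈ 473 trees/ha

473 trees/ha


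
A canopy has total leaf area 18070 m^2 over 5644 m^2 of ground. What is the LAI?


LAI = 18070 / 5644 = 3.2016 ≈ 3.20

3.20


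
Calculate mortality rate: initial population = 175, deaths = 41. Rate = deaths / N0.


Mortality rate = 41 / 175 = 0.234286 ≈ 0.2343

0.2343


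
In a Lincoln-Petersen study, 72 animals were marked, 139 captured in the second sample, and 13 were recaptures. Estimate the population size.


N = M * C / R = 72 * 139 / 13 = 10008 / 13 = 769.85 ≈ 770

770 individuals


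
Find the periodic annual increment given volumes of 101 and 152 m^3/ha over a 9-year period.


PAI = (V2 - V1) / period = (152 - 101) / 9 = 51 / 9 = 5.6667 ≈ 5.67 m^3/ha/yr

5.67 m^3/ha/yr


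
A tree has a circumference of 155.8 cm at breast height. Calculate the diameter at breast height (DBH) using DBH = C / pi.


DBH = C / pi = 155.8 / 3.141593 = 49.5927 ≈ 49.59 cm

49.59 cm
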